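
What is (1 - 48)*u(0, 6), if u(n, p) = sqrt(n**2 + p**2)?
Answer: -282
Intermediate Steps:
(1 - 48)*u(0, 6) = (1 - 48)*sqrt(0**2 + 6**2) = -47*sqrt(0 + 36) = -47*sqrt(36) = -47*6 = -282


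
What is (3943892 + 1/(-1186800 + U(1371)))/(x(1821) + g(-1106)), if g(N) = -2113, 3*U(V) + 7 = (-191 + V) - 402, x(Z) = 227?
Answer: -4679597445355/2237820098 ≈ -2091.1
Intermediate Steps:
U(V) = -200 + V/3 (U(V) = -7/3 + ((-191 + V) - 402)/3 = -7/3 + (-593 + V)/3 = -7/3 + (-593/3 + V/3) = -200 + V/3)
(3943892 + 1/(-1186800 + U(1371)))/(x(1821) + g(-1106)) = (3943892 + 1/(-1186800 + (-200 + (⅓)*1371)))/(227 - 2113) = (3943892 + 1/(-1186800 + (-200 + 457)))/(-1886) = (3943892 + 1/(-1186800 + 257))*(-1/1886) = (3943892 + 1/(-1186543))*(-1/1886) = (3943892 - 1/1186543)*(-1/1886) = (4679597445355/1186543)*(-1/1886) = -4679597445355/2237820098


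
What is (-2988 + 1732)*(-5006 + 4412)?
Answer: 746064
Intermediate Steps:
(-2988 + 1732)*(-5006 + 4412) = -1256*(-594) = 746064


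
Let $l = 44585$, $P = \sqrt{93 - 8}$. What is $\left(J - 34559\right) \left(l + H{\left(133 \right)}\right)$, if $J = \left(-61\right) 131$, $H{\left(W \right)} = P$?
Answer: $-1897091750 - 42550 \sqrt{85} \approx -1.8975 \cdot 10^{9}$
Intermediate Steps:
$P = \sqrt{85}$ ($P = \sqrt{93 - 8} = \sqrt{85} \approx 9.2195$)
$H{\left(W \right)} = \sqrt{85}$
$J = -7991$
$\left(J - 34559\right) \left(l + H{\left(133 \right)}\right) = \left(-7991 - 34559\right) \left(44585 + \sqrt{85}\right) = - 42550 \left(44585 + \sqrt{85}\right) = -1897091750 - 42550 \sqrt{85}$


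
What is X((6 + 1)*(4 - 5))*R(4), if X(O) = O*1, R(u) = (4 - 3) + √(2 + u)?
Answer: -7 - 7*√6 ≈ -24.146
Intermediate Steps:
R(u) = 1 + √(2 + u)
X(O) = O
X((6 + 1)*(4 - 5))*R(4) = ((6 + 1)*(4 - 5))*(1 + √(2 + 4)) = (7*(-1))*(1 + √6) = -7*(1 + √6) = -7 - 7*√6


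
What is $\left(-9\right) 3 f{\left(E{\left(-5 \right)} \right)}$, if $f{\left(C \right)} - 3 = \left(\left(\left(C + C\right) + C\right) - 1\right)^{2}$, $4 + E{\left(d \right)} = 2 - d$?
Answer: $-1809$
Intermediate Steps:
$E{\left(d \right)} = -2 - d$ ($E{\left(d \right)} = -4 - \left(-2 + d\right) = -2 - d$)
$f{\left(C \right)} = 3 + \left(-1 + 3 C\right)^{2}$ ($f{\left(C \right)} = 3 + \left(\left(\left(C + C\right) + C\right) - 1\right)^{2} = 3 + \left(\left(2 C + C\right) - 1\right)^{2} = 3 + \left(3 C - 1\right)^{2} = 3 + \left(-1 + 3 C\right)^{2}$)
$\left(-9\right) 3 f{\left(E{\left(-5 \right)} \right)} = \left(-9\right) 3 \left(3 + \left(-1 + 3 \left(-2 - -5\right)\right)^{2}\right) = - 27 \left(3 + \left(-1 + 3 \left(-2 + 5\right)\right)^{2}\right) = - 27 \left(3 + \left(-1 + 3 \cdot 3\right)^{2}\right) = - 27 \left(3 + \left(-1 + 9\right)^{2}\right) = - 27 \left(3 + 8^{2}\right) = - 27 \left(3 + 64\right) = \left(-27\right) 67 = -1809$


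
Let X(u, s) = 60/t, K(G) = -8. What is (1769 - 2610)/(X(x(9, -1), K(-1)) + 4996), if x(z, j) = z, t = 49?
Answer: -41209/244864 ≈ -0.16829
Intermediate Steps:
X(u, s) = 60/49
(1769 - 2610)/(X(x(9, -1), K(-1)) + 4996) = (1769 - 2610)/(60/49 + 4996) = -841/244864/49 = -841*49/244864 = -41209/244864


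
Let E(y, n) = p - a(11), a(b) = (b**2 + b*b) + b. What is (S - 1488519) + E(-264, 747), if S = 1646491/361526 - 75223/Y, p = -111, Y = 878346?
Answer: -10745132003844520/7216929909 ≈ -1.4889e+6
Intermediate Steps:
a(b) = b + 2*b**2 (a(b) = (b**2 + b**2) + b = 2*b**2 + b = b + 2*b**2)
S = 32249857127/7216929909 (S = 1646491/361526 - 75223/878346 = 1646491*(1/361526) - 75223*1/878346 = 149681/32866 - 75223/878346 = 32249857127/7216929909 ≈ 4.4686)
E(y, n) = -364 (E(y, n) = -111 - 11*(1 + 2*11) = -111 - 11*(1 + 22) = -111 - 11*23 = -111 - 1*253 = -111 - 253 = -364)
(S - 1488519) + E(-264, 747) = (32249857127/7216929909 - 1488519) - 364 = -10742505041357644/7216929909 - 364 = -10745132003844520/7216929909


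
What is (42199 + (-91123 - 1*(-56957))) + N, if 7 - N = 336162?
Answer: -328122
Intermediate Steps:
N = -336155 (N = 7 - 1*336162 = 7 - 336162 = -336155)
(42199 + (-91123 - 1*(-56957))) + N = (42199 + (-91123 - 1*(-56957))) - 336155 = (42199 + (-91123 + 56957)) - 336155 = (42199 - 34166) - 336155 = 8033 - 336155 = -328122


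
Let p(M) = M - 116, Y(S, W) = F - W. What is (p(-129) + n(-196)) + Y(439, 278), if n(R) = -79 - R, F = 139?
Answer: -267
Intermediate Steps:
Y(S, W) = 139 - W
p(M) = -116 + M
(p(-129) + n(-196)) + Y(439, 278) = ((-116 - 129) + (-79 - 1*(-196))) + (139 - 1*278) = (-245 + (-79 + 196)) + (139 - 278) = (-245 + 117) - 139 = -128 - 139 = -267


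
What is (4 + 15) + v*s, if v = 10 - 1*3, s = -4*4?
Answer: -93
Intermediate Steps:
s = -16
v = 7 (v = 10 - 3 = 7)
(4 + 15) + v*s = (4 + 15) + 7*(-16) = 19 - 112 = -93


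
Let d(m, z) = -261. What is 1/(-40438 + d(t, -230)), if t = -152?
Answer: -1/40699 ≈ -2.4571e-5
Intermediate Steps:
1/(-40438 + d(t, -230)) = 1/(-40438 - 261) = 1/(-40699) = -1/40699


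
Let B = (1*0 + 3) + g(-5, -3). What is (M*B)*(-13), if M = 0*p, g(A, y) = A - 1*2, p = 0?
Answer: 0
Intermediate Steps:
g(A, y) = -2 + A (g(A, y) = A - 2 = -2 + A)
B = -4 (B = (1*0 + 3) + (-2 - 5) = (0 + 3) - 7 = 3 - 7 = -4)
M = 0 (M = 0*0 = 0)
(M*B)*(-13) = (0*(-4))*(-13) = 0*(-13) = 0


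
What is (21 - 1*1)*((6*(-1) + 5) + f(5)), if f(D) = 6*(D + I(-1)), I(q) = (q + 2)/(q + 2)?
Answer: 700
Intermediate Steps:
I(q) = 1 (I(q) = (2 + q)/(2 + q) = 1)
f(D) = 6 + 6*D (f(D) = 6*(D + 1) = 6*(1 + D) = 6 + 6*D)
(21 - 1*1)*((6*(-1) + 5) + f(5)) = (21 - 1*1)*((6*(-1) + 5) + (6 + 6*5)) = (21 - 1)*((-6 + 5) + (6 + 30)) = 20*(-1 + 36) = 20*35 = 700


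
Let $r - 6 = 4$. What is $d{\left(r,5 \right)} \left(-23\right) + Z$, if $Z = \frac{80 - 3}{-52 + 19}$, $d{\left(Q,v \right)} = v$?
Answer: $- \frac{352}{3} \approx -117.33$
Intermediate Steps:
$r = 10$ ($r = 6 + 4 = 10$)
$Z = - \frac{7}{3}$ ($Z = \frac{77}{-33} = 77 \left(- \frac{1}{33}\right) = - \frac{7}{3} \approx -2.3333$)
$d{\left(r,5 \right)} \left(-23\right) + Z = 5 \left(-23\right) - \frac{7}{3} = -115 - \frac{7}{3} = - \frac{352}{3}$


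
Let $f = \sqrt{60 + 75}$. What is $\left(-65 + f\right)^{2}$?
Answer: $4360 - 390 \sqrt{15} \approx 2849.5$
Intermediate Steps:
$f = 3 \sqrt{15}$ ($f = \sqrt{135} = 3 \sqrt{15} \approx 11.619$)
$\left(-65 + f\right)^{2} = \left(-65 + 3 \sqrt{15}\right)^{2}$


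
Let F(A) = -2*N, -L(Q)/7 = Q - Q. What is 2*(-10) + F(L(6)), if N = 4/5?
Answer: -108/5 ≈ -21.600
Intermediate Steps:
L(Q) = 0 (L(Q) = -7*(Q - Q) = -7*0 = 0)
N = 4/5 (N = 4*(1/5) = 4/5 ≈ 0.80000)
F(A) = -8/5 (F(A) = -2*4/5 = -8/5)
2*(-10) + F(L(6)) = 2*(-10) - 8/5 = -20 - 8/5 = -108/5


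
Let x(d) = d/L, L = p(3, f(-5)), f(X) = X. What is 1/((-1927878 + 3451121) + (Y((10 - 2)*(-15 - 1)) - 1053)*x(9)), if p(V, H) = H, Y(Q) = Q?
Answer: 5/7626844 ≈ 6.5558e-7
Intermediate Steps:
L = -5
x(d) = -d/5 (x(d) = d/(-5) = d*(-⅕) = -d/5)
1/((-1927878 + 3451121) + (Y((10 - 2)*(-15 - 1)) - 1053)*x(9)) = 1/((-1927878 + 3451121) + ((10 - 2)*(-15 - 1) - 1053)*(-⅕*9)) = 1/(1523243 + (8*(-16) - 1053)*(-9/5)) = 1/(1523243 + (-128 - 1053)*(-9/5)) = 1/(1523243 - 1181*(-9/5)) = 1/(1523243 + 10629/5) = 1/(7626844/5) = 5/7626844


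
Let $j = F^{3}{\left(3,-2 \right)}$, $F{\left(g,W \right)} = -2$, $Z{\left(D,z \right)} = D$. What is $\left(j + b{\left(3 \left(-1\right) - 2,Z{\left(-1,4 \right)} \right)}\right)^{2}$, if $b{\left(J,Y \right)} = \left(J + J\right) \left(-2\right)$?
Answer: $144$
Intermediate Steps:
$b{\left(J,Y \right)} = - 4 J$ ($b{\left(J,Y \right)} = 2 J \left(-2\right) = - 4 J$)
$j = -8$ ($j = \left(-2\right)^{3} = -8$)
$\left(j + b{\left(3 \left(-1\right) - 2,Z{\left(-1,4 \right)} \right)}\right)^{2} = \left(-8 - 4 \left(3 \left(-1\right) - 2\right)\right)^{2} = \left(-8 - 4 \left(-3 - 2\right)\right)^{2} = \left(-8 - -20\right)^{2} = \left(-8 + 20\right)^{2} = 12^{2} = 144$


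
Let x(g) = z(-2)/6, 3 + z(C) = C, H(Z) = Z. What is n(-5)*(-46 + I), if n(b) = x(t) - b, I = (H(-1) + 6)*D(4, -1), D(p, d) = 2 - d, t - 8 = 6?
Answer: -775/6 ≈ -129.17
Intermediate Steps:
t = 14 (t = 8 + 6 = 14)
z(C) = -3 + C
I = 15 (I = (-1 + 6)*(2 - 1*(-1)) = 5*(2 + 1) = 5*3 = 15)
x(g) = -⅚ (x(g) = (-3 - 2)/6 = -5*⅙ = -⅚)
n(b) = -⅚ - b
n(-5)*(-46 + I) = (-⅚ - 1*(-5))*(-46 + 15) = (-⅚ + 5)*(-31) = (25/6)*(-31) = -775/6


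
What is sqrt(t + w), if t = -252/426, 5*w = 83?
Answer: sqrt(2017465)/355 ≈ 4.0011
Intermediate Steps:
w = 83/5 (w = (1/5)*83 = 83/5 ≈ 16.600)
t = -42/71 (t = -252*1/426 = -42/71 ≈ -0.59155)
sqrt(t + w) = sqrt(-42/71 + 83/5) = sqrt(5683/355) = sqrt(2017465)/355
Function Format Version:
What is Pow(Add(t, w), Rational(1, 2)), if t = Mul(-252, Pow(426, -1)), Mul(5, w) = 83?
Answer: Mul(Rational(1, 355), Pow(2017465, Rational(1, 2))) ≈ 4.0011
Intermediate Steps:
w = Rational(83, 5) (w = Mul(Rational(1, 5), 83) = Rational(83, 5) ≈ 16.600)
t = Rational(-42, 71) (t = Mul(-252, Rational(1, 426)) = Rational(-42, 71) ≈ -0.59155)
Pow(Add(t, w), Rational(1, 2)) = Pow(Add(Rational(-42, 71), Rational(83, 5)), Rational(1, 2)) = Pow(Rational(5683, 355), Rational(1, 2)) = Mul(Rational(1, 355), Pow(2017465, Rational(1, 2)))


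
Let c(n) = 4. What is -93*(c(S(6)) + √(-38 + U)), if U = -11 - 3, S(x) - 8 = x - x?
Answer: -372 - 186*I*√13 ≈ -372.0 - 670.63*I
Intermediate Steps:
S(x) = 8 (S(x) = 8 + (x - x) = 8 + 0 = 8)
U = -14
-93*(c(S(6)) + √(-38 + U)) = -93*(4 + √(-38 - 14)) = -93*(4 + √(-52)) = -93*(4 + 2*I*√13) = -372 - 186*I*√13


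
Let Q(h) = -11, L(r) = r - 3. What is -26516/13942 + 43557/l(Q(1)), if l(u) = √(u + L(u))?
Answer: -13258/6971 - 43557*I/5 ≈ -1.9019 - 8711.4*I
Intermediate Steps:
L(r) = -3 + r
l(u) = √(-3 + 2*u) (l(u) = √(u + (-3 + u)) = √(-3 + 2*u))
-26516/13942 + 43557/l(Q(1)) = -26516/13942 + 43557/(√(-3 + 2*(-11))) = -26516*1/13942 + 43557/(√(-3 - 22)) = -13258/6971 + 43557/(√(-25)) = -13258/6971 + 43557/((5*I)) = -13258/6971 + 43557*(-I/5) = -13258/6971 - 43557*I/5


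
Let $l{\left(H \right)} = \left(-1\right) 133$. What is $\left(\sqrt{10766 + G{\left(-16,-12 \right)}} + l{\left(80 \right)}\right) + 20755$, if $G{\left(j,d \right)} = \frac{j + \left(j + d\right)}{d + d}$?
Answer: $20622 + \frac{53 \sqrt{138}}{6} \approx 20726.0$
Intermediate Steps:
$G{\left(j,d \right)} = \frac{d + 2 j}{2 d}$ ($G{\left(j,d \right)} = \frac{j + \left(d + j\right)}{2 d} = \left(d + 2 j\right) \frac{1}{2 d} = \frac{d + 2 j}{2 d}$)
$l{\left(H \right)} = -133$
$\left(\sqrt{10766 + G{\left(-16,-12 \right)}} + l{\left(80 \right)}\right) + 20755 = \left(\sqrt{10766 + \frac{-16 + \frac{1}{2} \left(-12\right)}{-12}} - 133\right) + 20755 = \left(\sqrt{10766 - \frac{-16 - 6}{12}} - 133\right) + 20755 = \left(\sqrt{10766 - - \frac{11}{6}} - 133\right) + 20755 = \left(\sqrt{10766 + \frac{11}{6}} - 133\right) + 20755 = \left(\sqrt{\frac{64607}{6}} - 133\right) + 20755 = \left(\frac{53 \sqrt{138}}{6} - 133\right) + 20755 = \left(-133 + \frac{53 \sqrt{138}}{6}\right) + 20755 = 20622 + \frac{53 \sqrt{138}}{6}$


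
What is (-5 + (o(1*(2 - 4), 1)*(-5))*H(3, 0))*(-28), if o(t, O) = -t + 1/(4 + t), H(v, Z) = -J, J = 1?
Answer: -210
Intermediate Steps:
H(v, Z) = -1 (H(v, Z) = -1*1 = -1)
o(t, O) = 1/(4 + t) - t
(-5 + (o(1*(2 - 4), 1)*(-5))*H(3, 0))*(-28) = (-5 + (((1 - (1*(2 - 4))**2 - 4*(2 - 4))/(4 + 1*(2 - 4)))*(-5))*(-1))*(-28) = (-5 + (((1 - (1*(-2))**2 - 4*(-2))/(4 + 1*(-2)))*(-5))*(-1))*(-28) = (-5 + (((1 - 1*(-2)**2 - 4*(-2))/(4 - 2))*(-5))*(-1))*(-28) = (-5 + (((1 - 1*4 + 8)/2)*(-5))*(-1))*(-28) = (-5 + (((1 - 4 + 8)/2)*(-5))*(-1))*(-28) = (-5 + (((1/2)*5)*(-5))*(-1))*(-28) = (-5 + ((5/2)*(-5))*(-1))*(-28) = (-5 - 25/2*(-1))*(-28) = (-5 + 25/2)*(-28) = (15/2)*(-28) = -210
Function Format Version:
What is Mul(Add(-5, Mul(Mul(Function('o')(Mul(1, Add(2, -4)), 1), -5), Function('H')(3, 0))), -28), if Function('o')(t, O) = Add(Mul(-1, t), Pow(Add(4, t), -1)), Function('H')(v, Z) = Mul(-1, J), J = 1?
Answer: -210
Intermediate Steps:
Function('H')(v, Z) = -1 (Function('H')(v, Z) = Mul(-1, 1) = -1)
Function('o')(t, O) = Add(Pow(Add(4, t), -1), Mul(-1, t))
Mul(Add(-5, Mul(Mul(Function('o')(Mul(1, Add(2, -4)), 1), -5), Function('H')(3, 0))), -28) = Mul(Add(-5, Mul(Mul(Mul(Pow(Add(4, Mul(1, Add(2, -4))), -1), Add(1, Mul(-1, Pow(Mul(1, Add(2, -4)), 2)), Mul(-4, Mul(1, Add(2, -4))))), -5), -1)), -28) = Mul(Add(-5, Mul(Mul(Mul(Pow(Add(4, Mul(1, -2)), -1), Add(1, Mul(-1, Pow(Mul(1, -2), 2)), Mul(-4, Mul(1, -2)))), -5), -1)), -28) = Mul(Add(-5, Mul(Mul(Mul(Pow(Add(4, -2), -1), Add(1, Mul(-1, Pow(-2, 2)), Mul(-4, -2))), -5), -1)), -28) = Mul(Add(-5, Mul(Mul(Mul(Pow(2, -1), Add(1, Mul(-1, 4), 8)), -5), -1)), -28) = Mul(Add(-5, Mul(Mul(Mul(Rational(1, 2), Add(1, -4, 8)), -5), -1)), -28) = Mul(Add(-5, Mul(Mul(Mul(Rational(1, 2), 5), -5), -1)), -28) = Mul(Add(-5, Mul(Mul(Rational(5, 2), -5), -1)), -28) = Mul(Add(-5, Mul(Rational(-25, 2), -1)), -28) = Mul(Add(-5, Rational(25, 2)), -28) = Mul(Rational(15, 2), -28) = -210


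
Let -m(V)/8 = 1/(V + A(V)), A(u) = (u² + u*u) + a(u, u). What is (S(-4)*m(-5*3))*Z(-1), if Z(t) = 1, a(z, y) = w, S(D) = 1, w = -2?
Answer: -8/433 ≈ -0.018476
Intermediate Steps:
a(z, y) = -2
A(u) = -2 + 2*u² (A(u) = (u² + u*u) - 2 = (u² + u²) - 2 = 2*u² - 2 = -2 + 2*u²)
m(V) = -8/(-2 + V + 2*V²) (m(V) = -8/(V + (-2 + 2*V²)) = -8/(-2 + V + 2*V²))
(S(-4)*m(-5*3))*Z(-1) = (1*(-8/(-2 - 5*3 + 2*(-5*3)²)))*1 = (1*(-8/(-2 - 15 + 2*(-15)²)))*1 = (1*(-8/(-2 - 15 + 2*225)))*1 = (1*(-8/(-2 - 15 + 450)))*1 = (1*(-8/433))*1 = -8/433*1 = -8/433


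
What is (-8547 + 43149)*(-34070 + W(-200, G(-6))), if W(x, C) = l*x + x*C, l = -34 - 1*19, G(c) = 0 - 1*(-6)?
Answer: -853631340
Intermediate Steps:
G(c) = 6 (G(c) = 0 + 6 = 6)
l = -53 (l = -34 - 19 = -53)
W(x, C) = -53*x + C*x (W(x, C) = -53*x + x*C = -53*x + C*x)
(-8547 + 43149)*(-34070 + W(-200, G(-6))) = (-8547 + 43149)*(-34070 - 200*(-53 + 6)) = 34602*(-34070 - 200*(-47)) = 34602*(-34070 + 9400) = 34602*(-24670) = -853631340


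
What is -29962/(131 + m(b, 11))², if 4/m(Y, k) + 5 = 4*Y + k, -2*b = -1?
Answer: -119848/69169 ≈ -1.7327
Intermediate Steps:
b = ½ (b = -½*(-1) = ½ ≈ 0.50000)
m(Y, k) = 4/(-5 + k + 4*Y) (m(Y, k) = 4/(-5 + (4*Y + k)) = 4/(-5 + (k + 4*Y)) = 4/(-5 + k + 4*Y))
-29962/(131 + m(b, 11))² = -29962/(131 + 4/(-5 + 11 + 4*(½)))² = -29962/(131 + 4/(-5 + 11 + 2))² = -29962/(131 + 4/8)² = -29962/(131 + 4*(⅛))² = -29962/(131 + ½)² = -29962/((263/2)²) = -29962/69169/4 = -29962*4/69169 = -119848/69169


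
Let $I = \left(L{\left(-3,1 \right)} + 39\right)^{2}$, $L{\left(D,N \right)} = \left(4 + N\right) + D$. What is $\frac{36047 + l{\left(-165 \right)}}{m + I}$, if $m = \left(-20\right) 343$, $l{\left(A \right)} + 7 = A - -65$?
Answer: $- \frac{35940}{5179} \approx -6.9396$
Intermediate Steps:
$L{\left(D,N \right)} = 4 + D + N$
$I = 1681$ ($I = \left(\left(4 - 3 + 1\right) + 39\right)^{2} = \left(2 + 39\right)^{2} = 41^{2} = 1681$)
$l{\left(A \right)} = 58 + A$ ($l{\left(A \right)} = -7 + \left(A - -65\right) = -7 + \left(A + 65\right) = -7 + \left(65 + A\right) = 58 + A$)
$m = -6860$
$\frac{36047 + l{\left(-165 \right)}}{m + I} = \frac{36047 + \left(58 - 165\right)}{-6860 + 1681} = \frac{36047 - 107}{-5179} = 35940 \left(- \frac{1}{5179}\right) = - \frac{35940}{5179}$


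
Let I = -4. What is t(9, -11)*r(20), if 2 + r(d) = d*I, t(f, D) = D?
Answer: 902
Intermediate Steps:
r(d) = -2 - 4*d (r(d) = -2 + d*(-4) = -2 - 4*d)
t(9, -11)*r(20) = -11*(-2 - 4*20) = -11*(-2 - 80) = -11*(-82) = 902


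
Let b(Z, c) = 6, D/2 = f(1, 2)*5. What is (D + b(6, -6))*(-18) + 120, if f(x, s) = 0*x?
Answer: 12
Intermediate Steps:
f(x, s) = 0
D = 0 (D = 2*(0*5) = 2*0 = 0)
(D + b(6, -6))*(-18) + 120 = (0 + 6)*(-18) + 120 = 6*(-18) + 120 = -108 + 120 = 12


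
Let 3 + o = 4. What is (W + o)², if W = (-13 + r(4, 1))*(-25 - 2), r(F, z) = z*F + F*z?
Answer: 18496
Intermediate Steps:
r(F, z) = 2*F*z (r(F, z) = F*z + F*z = 2*F*z)
o = 1 (o = -3 + 4 = 1)
W = 135 (W = (-13 + 2*4*1)*(-25 - 2) = (-13 + 8)*(-27) = -5*(-27) = 135)
(W + o)² = (135 + 1)² = 136² = 18496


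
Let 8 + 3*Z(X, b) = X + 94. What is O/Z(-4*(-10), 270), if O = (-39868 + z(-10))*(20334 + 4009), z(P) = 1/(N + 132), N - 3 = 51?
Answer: -180514226321/7812 ≈ -2.3107e+7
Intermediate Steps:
N = 54 (N = 3 + 51 = 54)
z(P) = 1/186 (z(P) = 1/(54 + 132) = 1/186)
Z(X, b) = 86/3 + X/3 (Z(X, b) = -8/3 + (X + 94)/3 = -8/3 + (94 + X)/3 = -8/3 + (94/3 + X/3) = 86/3 + X/3)
O = -180514226321/186 (O = (-39868 + 1/186)*(20334 + 4009) = -7415447/186*24343 = -180514226321/186 ≈ -9.7051e+8)
O/Z(-4*(-10), 270) = -180514226321/(186*(86/3 + (-4*(-10))/3)) = -180514226321/(186*(86/3 + (⅓)*40)) = -180514226321/(186*(86/3 + 40/3)) = -180514226321/186/42 = -180514226321/186*1/42 = -180514226321/7812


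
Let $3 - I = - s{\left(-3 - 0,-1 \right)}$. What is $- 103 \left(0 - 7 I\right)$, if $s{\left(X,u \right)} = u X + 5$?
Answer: $7931$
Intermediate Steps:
$s{\left(X,u \right)} = 5 + X u$ ($s{\left(X,u \right)} = X u + 5 = 5 + X u$)
$I = 11$ ($I = 3 - - (5 + \left(-3 - 0\right) \left(-1\right)) = 3 - - (5 + \left(-3 + 0\right) \left(-1\right)) = 3 - - (5 - -3) = 3 - - (5 + 3) = 3 - \left(-1\right) 8 = 3 - -8 = 3 + 8 = 11$)
$- 103 \left(0 - 7 I\right) = - 103 \left(0 - 77\right) = \left(-103\right) \left(-77\right) = 7931$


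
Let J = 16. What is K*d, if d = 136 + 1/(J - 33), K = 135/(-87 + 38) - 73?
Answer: -8578432/833 ≈ -10298.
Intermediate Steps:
K = -3712/49 (K = 135/(-49) - 73 = 135*(-1/49) - 73 = -135/49 - 73 = -3712/49 ≈ -75.755)
d = 2311/17 (d = 136 + 1/(16 - 33) = 136 + 1/(-17) = 136 - 1/17 = 2311/17 ≈ 135.94)
K*d = -3712/49*2311/17 = -8578432/833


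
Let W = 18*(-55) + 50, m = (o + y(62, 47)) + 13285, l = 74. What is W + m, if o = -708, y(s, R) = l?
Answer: 11711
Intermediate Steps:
y(s, R) = 74
m = 12651 (m = (-708 + 74) + 13285 = -634 + 13285 = 12651)
W = -940 (W = -990 + 50 = -940)
W + m = -940 + 12651 = 11711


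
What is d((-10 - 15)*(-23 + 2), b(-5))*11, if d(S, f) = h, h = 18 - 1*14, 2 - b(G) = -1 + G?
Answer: 44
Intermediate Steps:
b(G) = 3 - G (b(G) = 2 - (-1 + G) = 2 + (1 - G) = 3 - G)
h = 4 (h = 18 - 14 = 4)
d(S, f) = 4
d((-10 - 15)*(-23 + 2), b(-5))*11 = 4*11 = 44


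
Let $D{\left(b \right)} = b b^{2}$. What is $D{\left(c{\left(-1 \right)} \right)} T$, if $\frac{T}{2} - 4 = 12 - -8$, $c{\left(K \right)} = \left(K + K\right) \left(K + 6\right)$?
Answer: $-48000$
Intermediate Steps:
$c{\left(K \right)} = 2 K \left(6 + K\right)$
$D{\left(b \right)} = b^{3}$
$T = 48$ ($T = 8 + 2 \left(12 - -8\right) = 8 + 2 \left(12 + 8\right) = 8 + 2 \cdot 20 = 8 + 40 = 48$)
$D{\left(c{\left(-1 \right)} \right)} T = \left(2 \left(-1\right) \left(6 - 1\right)\right)^{3} \cdot 48 = \left(2 \left(-1\right) 5\right)^{3} \cdot 48 = \left(-10\right)^{3} \cdot 48 = \left(-1000\right) 48 = -48000$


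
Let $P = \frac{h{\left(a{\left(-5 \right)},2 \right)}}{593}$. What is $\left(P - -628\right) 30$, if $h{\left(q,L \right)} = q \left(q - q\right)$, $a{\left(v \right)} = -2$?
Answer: $18840$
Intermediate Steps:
$h{\left(q,L \right)} = 0$ ($h{\left(q,L \right)} = q 0 = 0$)
$P = 0$ ($P = \frac{0}{593} = 0 \cdot \frac{1}{593} = 0$)
$\left(P - -628\right) 30 = \left(0 - -628\right) 30 = \left(0 + 628\right) 30 = 628 \cdot 30 = 18840$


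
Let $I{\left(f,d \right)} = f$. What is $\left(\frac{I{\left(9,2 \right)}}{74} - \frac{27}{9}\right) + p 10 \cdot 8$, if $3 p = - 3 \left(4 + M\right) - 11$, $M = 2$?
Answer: $- \frac{172319}{222} \approx -776.21$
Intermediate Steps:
$p = - \frac{29}{3}$ ($p = \frac{- 3 \left(4 + 2\right) - 11}{3} = \frac{\left(-3\right) 6 - 11}{3} = \frac{-18 - 11}{3} = \frac{1}{3} \left(-29\right) = - \frac{29}{3} \approx -9.6667$)
$\left(\frac{I{\left(9,2 \right)}}{74} - \frac{27}{9}\right) + p 10 \cdot 8 = \left(\frac{9}{74} - \frac{27}{9}\right) - \frac{29 \cdot 10 \cdot 8}{3} = \left(9 \cdot \frac{1}{74} - 3\right) - \frac{2320}{3} = \left(\frac{9}{74} - 3\right) - \frac{2320}{3} = - \frac{213}{74} - \frac{2320}{3} = - \frac{172319}{222}$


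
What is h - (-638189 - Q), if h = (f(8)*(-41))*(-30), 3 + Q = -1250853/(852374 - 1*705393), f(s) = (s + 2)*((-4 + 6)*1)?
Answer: 97415698213/146981 ≈ 6.6278e+5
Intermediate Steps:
f(s) = 4 + 2*s (f(s) = (2 + s)*(2*1) = (2 + s)*2 = 4 + 2*s)
Q = -1691796/146981 (Q = -3 - 1250853/(852374 - 1*705393) = -3 - 1250853/(852374 - 705393) = -3 - 1250853/146981 = -1691796/146981 ≈ -11.510)
h = 24600 (h = ((4 + 2*8)*(-41))*(-30) = ((4 + 16)*(-41))*(-30) = (20*(-41))*(-30) = -820*(-30) = 24600)
h - (-638189 - Q) = 24600 - (-638189 - 1*(-1691796/146981)) = 24600 - (-638189 + 1691796/146981) = 24600 - 1*(-93799965613/146981) = 24600 + 93799965613/146981 = 97415698213/146981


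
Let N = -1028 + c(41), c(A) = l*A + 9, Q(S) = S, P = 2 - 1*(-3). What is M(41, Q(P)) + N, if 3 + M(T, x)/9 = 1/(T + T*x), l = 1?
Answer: -82407/82 ≈ -1005.0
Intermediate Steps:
P = 5 (P = 2 + 3 = 5)
M(T, x) = -27 + 9/(T + T*x)
c(A) = 9 + A (c(A) = 1*A + 9 = A + 9 = 9 + A)
N = -978 (N = -1028 + (9 + 41) = -1028 + 50 = -978)
M(41, Q(P)) + N = 9*(1 - 3*41 - 3*41*5)/(41*(1 + 5)) - 978 = 9*(1/41)*(1 - 123 - 615)/6 - 978 = 9*(1/41)*(1/6)*(-737) - 978 = -2211/82 - 978 = -82407/82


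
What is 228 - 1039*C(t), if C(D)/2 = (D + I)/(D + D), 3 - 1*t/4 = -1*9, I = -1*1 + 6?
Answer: -44123/48 ≈ -919.23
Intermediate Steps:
I = 5 (I = -1 + 6 = 5)
t = 48 (t = 12 - (-4)*9 = 12 - 4*(-9) = 12 + 36 = 48)
C(D) = (5 + D)/D (C(D) = 2*((D + 5)/(D + D)) = 2*((5 + D)/((2*D))) = 2*((5 + D)*(1/(2*D))) = 2*((5 + D)/(2*D)) = (5 + D)/D)
228 - 1039*C(t) = 228 - 1039*(5 + 48)/48 = 228 - 1039*53/48 = 228 - 55067/48 = -44123/48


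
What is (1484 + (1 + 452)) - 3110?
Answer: -1173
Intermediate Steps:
(1484 + (1 + 452)) - 3110 = (1484 + 453) - 3110 = 1937 - 3110 = -1173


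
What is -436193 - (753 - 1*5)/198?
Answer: -3925771/9 ≈ -4.3620e+5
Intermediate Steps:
-436193 - (753 - 1*5)/198 = -436193 - (753 - 5)/198 = -436193 - 748/198 = -436193 - 1*34/9 = -436193 - 34/9 = -3925771/9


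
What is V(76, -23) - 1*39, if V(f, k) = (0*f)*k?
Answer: -39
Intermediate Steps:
V(f, k) = 0 (V(f, k) = 0*k = 0)
V(76, -23) - 1*39 = 0 - 1*39 = 0 - 39 = -39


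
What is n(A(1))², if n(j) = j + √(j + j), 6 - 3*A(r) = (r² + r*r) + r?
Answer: (1 + √2)² ≈ 5.8284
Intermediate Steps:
A(r) = 2 - 2*r²/3 - r/3 (A(r) = 2 - ((r² + r*r) + r)/3 = 2 - ((r² + r²) + r)/3 = 2 - (2*r² + r)/3 = 2 - (r + 2*r²)/3 = 2 + (-2*r²/3 - r/3) = 2 - 2*r²/3 - r/3)
n(j) = j + √2*√j (n(j) = j + √(2*j) = j + √2*√j)
n(A(1))² = ((2 - ⅔*1² - ⅓*1) + √2*√(2 - ⅔*1² - ⅓*1))² = ((2 - ⅔*1 - ⅓) + √2*√(2 - ⅔*1 - ⅓))² = ((2 - ⅔ - ⅓) + √2*√(2 - ⅔ - ⅓))² = (1 + √2*√1)² = (1 + √2*1)² = (1 + √2)²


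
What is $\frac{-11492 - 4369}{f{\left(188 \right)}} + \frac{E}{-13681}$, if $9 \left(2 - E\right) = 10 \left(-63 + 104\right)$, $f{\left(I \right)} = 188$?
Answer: $- \frac{1952875373}{23148252} \approx -84.364$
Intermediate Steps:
$E = - \frac{392}{9}$ ($E = 2 - \frac{10 \left(-63 + 104\right)}{9} = 2 - \frac{10 \cdot 41}{9} = 2 - \frac{410}{9} = - \frac{392}{9} \approx -43.556$)
$\frac{-11492 - 4369}{f{\left(188 \right)}} + \frac{E}{-13681} = \frac{-11492 - 4369}{188} - \frac{392}{9 \left(-13681\right)} = \left(-11492 - 4369\right) \frac{1}{188} - - \frac{392}{123129} = \left(-15861\right) \frac{1}{188} + \frac{392}{123129} = - \frac{15861}{188} + \frac{392}{123129} = - \frac{1952875373}{23148252}$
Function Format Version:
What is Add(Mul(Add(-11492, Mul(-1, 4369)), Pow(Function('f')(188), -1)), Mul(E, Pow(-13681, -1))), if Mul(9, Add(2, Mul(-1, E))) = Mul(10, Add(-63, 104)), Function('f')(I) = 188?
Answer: Rational(-1952875373, 23148252) ≈ -84.364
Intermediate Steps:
E = Rational(-392, 9) (E = Add(2, Mul(Rational(-1, 9), Mul(10, Add(-63, 104)))) = Add(2, Mul(Rational(-1, 9), Mul(10, 41))) = Add(2, Mul(Rational(-1, 9), 410)) = Add(2, Rational(-410, 9)) = Rational(-392, 9) ≈ -43.556)
Add(Mul(Add(-11492, Mul(-1, 4369)), Pow(Function('f')(188), -1)), Mul(E, Pow(-13681, -1))) = Add(Mul(Add(-11492, Mul(-1, 4369)), Pow(188, -1)), Mul(Rational(-392, 9), Pow(-13681, -1))) = Add(Mul(Add(-11492, -4369), Rational(1, 188)), Mul(Rational(-392, 9), Rational(-1, 13681))) = Add(Mul(-15861, Rational(1, 188)), Rational(392, 123129)) = Add(Rational(-15861, 188), Rational(392, 123129)) = Rational(-1952875373, 23148252)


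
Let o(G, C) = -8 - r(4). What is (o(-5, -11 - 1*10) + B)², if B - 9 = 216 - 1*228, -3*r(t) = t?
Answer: 841/9 ≈ 93.444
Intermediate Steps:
r(t) = -t/3
B = -3 (B = 9 + (216 - 1*228) = 9 + (216 - 228) = 9 - 12 = -3)
o(G, C) = -20/3 (o(G, C) = -8 - (-1)*4/3 = -8 - 1*(-4/3) = -8 + 4/3 = -20/3)
(o(-5, -11 - 1*10) + B)² = (-20/3 - 3)² = (-29/3)² = 841/9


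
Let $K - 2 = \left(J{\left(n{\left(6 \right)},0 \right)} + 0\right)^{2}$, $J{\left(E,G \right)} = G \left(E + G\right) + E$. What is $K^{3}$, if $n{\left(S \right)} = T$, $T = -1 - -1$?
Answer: $8$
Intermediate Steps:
$T = 0$ ($T = -1 + 1 = 0$)
$n{\left(S \right)} = 0$
$J{\left(E,G \right)} = E + G \left(E + G\right)$
$K = 2$ ($K = 2 + \left(\left(0 + 0^{2} + 0 \cdot 0\right) + 0\right)^{2} = 2 + \left(\left(0 + 0 + 0\right) + 0\right)^{2} = 2 + \left(0 + 0\right)^{2} = 2 + 0^{2} = 2 + 0 = 2$)
$K^{3} = 2^{3} = 8$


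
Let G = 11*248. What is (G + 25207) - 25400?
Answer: 2535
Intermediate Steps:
G = 2728
(G + 25207) - 25400 = (2728 + 25207) - 25400 = 27935 - 25400 = 2535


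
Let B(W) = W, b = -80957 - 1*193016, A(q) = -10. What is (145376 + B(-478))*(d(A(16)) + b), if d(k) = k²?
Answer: -39683649954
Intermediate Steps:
b = -273973 (b = -80957 - 193016 = -273973)
(145376 + B(-478))*(d(A(16)) + b) = (145376 - 478)*((-10)² - 273973) = 144898*(100 - 273973) = 144898*(-273873) = -39683649954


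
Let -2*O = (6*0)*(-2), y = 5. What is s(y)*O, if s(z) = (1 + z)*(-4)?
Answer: 0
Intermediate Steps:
O = 0 (O = -6*0*(-2)/2 = -0*(-2) = -½*0 = 0)
s(z) = -4 - 4*z
s(y)*O = (-4 - 4*5)*0 = (-4 - 20)*0 = -24*0 = 0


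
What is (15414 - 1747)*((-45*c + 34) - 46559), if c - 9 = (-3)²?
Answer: -646927445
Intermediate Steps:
c = 18 (c = 9 + (-3)² = 9 + 9 = 18)
(15414 - 1747)*((-45*c + 34) - 46559) = (15414 - 1747)*((-45*18 + 34) - 46559) = 13667*((-810 + 34) - 46559) = 13667*(-776 - 46559) = 13667*(-47335) = -646927445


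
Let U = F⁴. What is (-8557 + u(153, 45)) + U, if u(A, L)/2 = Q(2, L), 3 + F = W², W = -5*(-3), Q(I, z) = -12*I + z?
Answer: 2428904141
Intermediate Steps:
Q(I, z) = z - 12*I
W = 15
F = 222 (F = -3 + 15² = -3 + 225 = 222)
u(A, L) = -48 + 2*L (u(A, L) = 2*(L - 12*2) = 2*(L - 24) = 2*(-24 + L) = -48 + 2*L)
U = 2428912656 (U = 222⁴ = 2428912656)
(-8557 + u(153, 45)) + U = (-8557 + (-48 + 2*45)) + 2428912656 = (-8557 + (-48 + 90)) + 2428912656 = (-8557 + 42) + 2428912656 = -8515 + 2428912656 = 2428904141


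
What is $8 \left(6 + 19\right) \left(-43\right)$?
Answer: $-8600$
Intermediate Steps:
$8 \left(6 + 19\right) \left(-43\right) = 8 \cdot 25 \left(-43\right) = 200 \left(-43\right) = -8600$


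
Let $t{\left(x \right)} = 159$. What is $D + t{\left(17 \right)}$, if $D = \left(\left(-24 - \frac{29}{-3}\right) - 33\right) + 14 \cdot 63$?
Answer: $\frac{2981}{3} \approx 993.67$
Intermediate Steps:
$D = \frac{2504}{3}$ ($D = \left(\left(-24 - - \frac{29}{3}\right) - 33\right) + 882 = \left(\left(-24 + \frac{29}{3}\right) - 33\right) + 882 = \left(- \frac{43}{3} - 33\right) + 882 = - \frac{142}{3} + 882 = \frac{2504}{3} \approx 834.67$)
$D + t{\left(17 \right)} = \frac{2504}{3} + 159 = \frac{2981}{3}$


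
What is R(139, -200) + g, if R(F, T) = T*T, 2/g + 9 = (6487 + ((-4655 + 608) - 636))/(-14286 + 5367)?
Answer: 3282982162/82075 ≈ 40000.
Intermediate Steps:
g = -17838/82075 (g = 2/(-9 + (6487 + ((-4655 + 608) - 636))/(-14286 + 5367)) = 2/(-9 + (6487 + (-4047 - 636))/(-8919)) = 2/(-9 + (6487 - 4683)*(-1/8919)) = 2/(-9 + 1804*(-1/8919)) = 2/(-9 - 1804/8919) = 2/(-82075/8919) = 2*(-8919/82075) = -17838/82075 ≈ -0.21734)
R(F, T) = T**2
R(139, -200) + g = (-200)**2 - 17838/82075 = 40000 - 17838/82075 = 3282982162/82075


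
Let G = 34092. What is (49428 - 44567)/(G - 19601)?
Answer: 4861/14491 ≈ 0.33545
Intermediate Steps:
(49428 - 44567)/(G - 19601) = (49428 - 44567)/(34092 - 19601) = 4861/14491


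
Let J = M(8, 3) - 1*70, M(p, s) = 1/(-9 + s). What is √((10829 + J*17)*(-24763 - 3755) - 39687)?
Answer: 4*I*√17177743 ≈ 16578.0*I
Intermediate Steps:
J = -421/6 (J = 1/(-9 + 3) - 1*70 = 1/(-6) - 70 = -⅙ - 70 = -421/6 ≈ -70.167)
√((10829 + J*17)*(-24763 - 3755) - 39687) = √((10829 - 421/6*17)*(-24763 - 3755) - 39687) = √((10829 - 7157/6)*(-28518) - 39687) = √((57817/6)*(-28518) - 39687) = √(-274804201 - 39687) = √(-274843888) = 4*I*√17177743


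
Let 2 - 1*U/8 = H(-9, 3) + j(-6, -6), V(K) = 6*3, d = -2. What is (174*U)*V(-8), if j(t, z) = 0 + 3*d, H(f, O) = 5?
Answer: 75168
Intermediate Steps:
V(K) = 18
j(t, z) = -6 (j(t, z) = 0 + 3*(-2) = 0 - 6 = -6)
U = 24 (U = 16 - 8*(5 - 6) = 16 - 8*(-1) = 16 + 8 = 24)
(174*U)*V(-8) = (174*24)*18 = 4176*18 = 75168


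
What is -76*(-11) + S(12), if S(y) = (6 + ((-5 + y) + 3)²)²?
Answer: 12072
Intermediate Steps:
S(y) = (6 + (-2 + y)²)²
-76*(-11) + S(12) = -76*(-11) + (6 + (-2 + 12)²)² = 836 + (6 + 10²)² = 836 + (6 + 100)² = 836 + 106² = 836 + 11236 = 12072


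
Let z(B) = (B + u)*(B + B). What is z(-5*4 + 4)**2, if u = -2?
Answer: 331776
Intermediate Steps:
z(B) = 2*B*(-2 + B) (z(B) = (B - 2)*(B + B) = (-2 + B)*(2*B) = 2*B*(-2 + B))
z(-5*4 + 4)**2 = (2*(-5*4 + 4)*(-2 + (-5*4 + 4)))**2 = (2*(-20 + 4)*(-2 + (-20 + 4)))**2 = (2*(-16)*(-2 - 16))**2 = (2*(-16)*(-18))**2 = 576**2 = 331776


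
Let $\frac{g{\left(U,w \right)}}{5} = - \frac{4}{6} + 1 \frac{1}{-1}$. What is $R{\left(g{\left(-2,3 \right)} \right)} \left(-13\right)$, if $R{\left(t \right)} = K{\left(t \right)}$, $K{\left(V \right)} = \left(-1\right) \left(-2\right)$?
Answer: $-26$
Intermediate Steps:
$g{\left(U,w \right)} = - \frac{25}{3}$ ($g{\left(U,w \right)} = 5 \left(- \frac{4}{6} + 1 \frac{1}{-1}\right) = 5 \left(\left(-4\right) \frac{1}{6} + 1 \left(-1\right)\right) = 5 \left(- \frac{2}{3} - 1\right) = 5 \left(- \frac{5}{3}\right) = - \frac{25}{3}$)
$K{\left(V \right)} = 2$
$R{\left(t \right)} = 2$
$R{\left(g{\left(-2,3 \right)} \right)} \left(-13\right) = 2 \left(-13\right) = -26$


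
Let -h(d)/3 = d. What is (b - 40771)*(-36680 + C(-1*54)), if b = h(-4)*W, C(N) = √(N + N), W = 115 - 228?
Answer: 1545218360 - 252762*I*√3 ≈ 1.5452e+9 - 4.378e+5*I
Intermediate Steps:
W = -113
h(d) = -3*d
C(N) = √2*√N (C(N) = √(2*N) = √2*√N)
b = -1356 (b = -3*(-4)*(-113) = 12*(-113) = -1356)
(b - 40771)*(-36680 + C(-1*54)) = (-1356 - 40771)*(-36680 + √2*√(-1*54)) = -42127*(-36680 + √2*√(-54)) = -42127*(-36680 + √2*(3*I*√6)) = -42127*(-36680 + 6*I*√3) = 1545218360 - 252762*I*√3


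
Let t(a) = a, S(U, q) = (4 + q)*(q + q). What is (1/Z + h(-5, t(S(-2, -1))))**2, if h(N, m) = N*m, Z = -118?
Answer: 12524521/13924 ≈ 899.49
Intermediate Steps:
S(U, q) = 2*q*(4 + q) (S(U, q) = (4 + q)*(2*q) = 2*q*(4 + q))
(1/Z + h(-5, t(S(-2, -1))))**2 = (1/(-118) - 10*(-1)*(4 - 1))**2 = (-1/118 - 10*(-1)*3)**2 = (-1/118 - 5*(-6))**2 = (-1/118 + 30)**2 = (3539/118)**2 = 12524521/13924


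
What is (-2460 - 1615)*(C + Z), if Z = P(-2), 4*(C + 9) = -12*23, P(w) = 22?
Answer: 228200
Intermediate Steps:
C = -78 (C = -9 + (-12*23)/4 = -9 + (1/4)*(-276) = -9 - 69 = -78)
Z = 22
(-2460 - 1615)*(C + Z) = (-2460 - 1615)*(-78 + 22) = -4075*(-56) = 228200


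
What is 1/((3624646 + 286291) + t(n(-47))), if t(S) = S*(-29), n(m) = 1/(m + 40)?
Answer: 7/27376588 ≈ 2.5569e-7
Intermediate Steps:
n(m) = 1/(40 + m)
t(S) = -29*S
1/((3624646 + 286291) + t(n(-47))) = 1/((3624646 + 286291) - 29/(40 - 47)) = 1/(3910937 - 29/(-7)) = 1/(3910937 - 29*(-1/7)) = 1/(3910937 + 29/7) = 1/(27376588/7) = 7/27376588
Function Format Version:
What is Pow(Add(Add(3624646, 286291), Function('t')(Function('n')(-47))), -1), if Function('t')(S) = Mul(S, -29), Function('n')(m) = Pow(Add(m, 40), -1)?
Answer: Rational(7, 27376588) ≈ 2.5569e-7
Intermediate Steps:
Function('n')(m) = Pow(Add(40, m), -1)
Function('t')(S) = Mul(-29, S)
Pow(Add(Add(3624646, 286291), Function('t')(Function('n')(-47))), -1) = Pow(Add(Add(3624646, 286291), Mul(-29, Pow(Add(40, -47), -1))), -1) = Pow(Add(3910937, Mul(-29, Pow(-7, -1))), -1) = Pow(Add(3910937, Mul(-29, Rational(-1, 7))), -1) = Pow(Add(3910937, Rational(29, 7)), -1) = Pow(Rational(27376588, 7), -1) = Rational(7, 27376588)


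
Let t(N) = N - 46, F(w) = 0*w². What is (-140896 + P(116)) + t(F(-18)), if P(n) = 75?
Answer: -140867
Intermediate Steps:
F(w) = 0
t(N) = -46 + N
(-140896 + P(116)) + t(F(-18)) = (-140896 + 75) + (-46 + 0) = -140821 - 46 = -140867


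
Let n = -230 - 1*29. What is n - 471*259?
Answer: -122248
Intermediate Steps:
n = -259 (n = -230 - 29 = -259)
n - 471*259 = -259 - 471*259 = -259 - 121989 = -122248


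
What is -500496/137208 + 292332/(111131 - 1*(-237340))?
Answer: -1865250730/664069569 ≈ -2.8088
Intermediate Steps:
-500496/137208 + 292332/(111131 - 1*(-237340)) = -500496*1/137208 + 292332/(111131 + 237340) = -20854/5717 + 292332/348471 = -20854/5717 + 292332*(1/348471) = -20854/5717 + 97444/116157 = -1865250730/664069569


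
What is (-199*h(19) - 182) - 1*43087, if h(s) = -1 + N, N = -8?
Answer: -41478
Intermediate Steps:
h(s) = -9 (h(s) = -1 - 8 = -9)
(-199*h(19) - 182) - 1*43087 = (-199*(-9) - 182) - 1*43087 = (1791 - 182) - 43087 = 1609 - 43087 = -41478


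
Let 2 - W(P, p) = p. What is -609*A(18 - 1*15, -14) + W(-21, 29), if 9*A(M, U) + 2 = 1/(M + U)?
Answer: 3778/33 ≈ 114.48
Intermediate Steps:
A(M, U) = -2/9 + 1/(9*(M + U))
W(P, p) = 2 - p
-609*A(18 - 1*15, -14) + W(-21, 29) = -203*(1 - 2*(18 - 1*15) - 2*(-14))/(3*((18 - 1*15) - 14)) + (2 - 1*29) = -203*(1 - 2*(18 - 15) + 28)/(3*((18 - 15) - 14)) + (2 - 29) = -203*(1 - 2*3 + 28)/(3*(3 - 14)) - 27 = -203*(1 - 6 + 28)/(3*(-11)) - 27 = -203*(-1)*23/(3*11) - 27 = -609*(-23/99) - 27 = 4669/33 - 27 = 3778/33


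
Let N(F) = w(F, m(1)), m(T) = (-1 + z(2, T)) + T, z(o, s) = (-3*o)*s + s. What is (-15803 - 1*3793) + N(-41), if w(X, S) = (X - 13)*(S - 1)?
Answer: -19272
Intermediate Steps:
z(o, s) = s - 3*o*s (z(o, s) = -3*o*s + s = s - 3*o*s)
m(T) = -1 - 4*T (m(T) = (-1 + T*(1 - 3*2)) + T = (-1 + T*(1 - 6)) + T = (-1 + T*(-5)) + T = (-1 - 5*T) + T = -1 - 4*T)
w(X, S) = (-1 + S)*(-13 + X) (w(X, S) = (-13 + X)*(-1 + S) = (-1 + S)*(-13 + X))
N(F) = 78 - 6*F (N(F) = 13 - F - 13*(-1 - 4*1) + (-1 - 4*1)*F = 13 - F - 13*(-1 - 4) + (-1 - 4)*F = 13 - F - 13*(-5) - 5*F = 13 - F + 65 - 5*F = 78 - 6*F)
(-15803 - 1*3793) + N(-41) = (-15803 - 1*3793) + (78 - 6*(-41)) = (-15803 - 3793) + (78 + 246) = -19596 + 324 = -19272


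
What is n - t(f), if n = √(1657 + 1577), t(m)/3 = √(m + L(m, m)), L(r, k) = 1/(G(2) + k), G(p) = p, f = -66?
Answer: 7*√66 - 195*I/8 ≈ 56.868 - 24.375*I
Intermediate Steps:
L(r, k) = 1/(2 + k)
t(m) = 3*√(m + 1/(2 + m))
n = 7*√66 (n = √3234 = 7*√66 ≈ 56.868)
n - t(f) = 7*√66 - 3*√((1 - 66*(2 - 66))/(2 - 66)) = 7*√66 - 3*√((1 - 66*(-64))/(-64)) = 7*√66 - 3*√(-(1 + 4224)/64) = 7*√66 - 3*√(-1/64*4225) = 7*√66 - 3*√(-4225/64) = 7*√66 - 3*65*I/8 = 7*√66 - 195*I/8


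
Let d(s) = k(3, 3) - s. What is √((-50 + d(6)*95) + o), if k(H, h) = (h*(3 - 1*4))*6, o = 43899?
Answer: √41569 ≈ 203.88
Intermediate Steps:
k(H, h) = -6*h (k(H, h) = (h*(3 - 4))*6 = (h*(-1))*6 = -h*6 = -6*h)
d(s) = -18 - s (d(s) = -6*3 - s = -18 - s)
√((-50 + d(6)*95) + o) = √((-50 + (-18 - 1*6)*95) + 43899) = √((-50 + (-18 - 6)*95) + 43899) = √((-50 - 24*95) + 43899) = √((-50 - 2280) + 43899) = √(-2330 + 43899) = √41569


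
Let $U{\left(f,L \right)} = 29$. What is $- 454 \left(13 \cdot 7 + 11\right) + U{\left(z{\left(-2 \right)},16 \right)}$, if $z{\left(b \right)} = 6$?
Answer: $-46279$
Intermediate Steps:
$- 454 \left(13 \cdot 7 + 11\right) + U{\left(z{\left(-2 \right)},16 \right)} = - 454 \left(13 \cdot 7 + 11\right) + 29 = - 454 \left(91 + 11\right) + 29 = \left(-454\right) 102 + 29 = -46308 + 29 = -46279$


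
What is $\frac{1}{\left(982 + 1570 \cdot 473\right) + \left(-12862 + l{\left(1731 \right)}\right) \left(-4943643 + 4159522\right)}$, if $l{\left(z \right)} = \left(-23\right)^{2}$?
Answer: $\frac{1}{9671307885} \approx 1.034 \cdot 10^{-10}$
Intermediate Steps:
$l{\left(z \right)} = 529$
$\frac{1}{\left(982 + 1570 \cdot 473\right) + \left(-12862 + l{\left(1731 \right)}\right) \left(-4943643 + 4159522\right)} = \frac{1}{\left(982 + 1570 \cdot 473\right) + \left(-12862 + 529\right) \left(-4943643 + 4159522\right)} = \frac{1}{\left(982 + 742610\right) - -9670564293} = \frac{1}{743592 + 9670564293} = \frac{1}{9671307885}$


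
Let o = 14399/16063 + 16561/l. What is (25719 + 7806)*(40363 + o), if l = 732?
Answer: 5306665494924825/3919372 ≈ 1.3540e+9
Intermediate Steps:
o = 276559411/11758116 (o = 14399/16063 + 16561/732 = 276559411/11758116 ≈ 23.521)
(25719 + 7806)*(40363 + o) = (25719 + 7806)*(40363 + 276559411/11758116) = 33525*(474869395519/11758116) = 5306665494924825/3919372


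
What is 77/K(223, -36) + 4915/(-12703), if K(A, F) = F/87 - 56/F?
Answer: 253827521/3785494 ≈ 67.053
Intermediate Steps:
K(A, F) = -56/F + F/87 (K(A, F) = F*(1/87) - 56/F = F/87 - 56/F = -56/F + F/87)
77/K(223, -36) + 4915/(-12703) = 77/(-56/(-36) + (1/87)*(-36)) + 4915/(-12703) = 77/(-56*(-1/36) - 12/29) + 4915*(-1/12703) = 77/(14/9 - 12/29) - 4915/12703 = 77/(298/261) - 4915/12703 = 77*(261/298) - 4915/12703 = 20097/298 - 4915/12703 = 253827521/3785494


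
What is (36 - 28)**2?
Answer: 64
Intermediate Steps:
(36 - 28)**2 = 8**2 = 64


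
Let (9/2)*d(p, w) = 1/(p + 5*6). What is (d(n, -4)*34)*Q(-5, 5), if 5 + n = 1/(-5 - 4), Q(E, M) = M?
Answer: 85/56 ≈ 1.5179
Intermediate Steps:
n = -46/9 (n = -5 + 1/(-5 - 4) = -5 + 1/(-9) = -5 - ⅑ = -46/9 ≈ -5.1111)
d(p, w) = 2/(9*(30 + p)) (d(p, w) = 2/(9*(p + 5*6)) = 2/(9*(p + 30)) = 2/(9*(30 + p)))
(d(n, -4)*34)*Q(-5, 5) = ((2/(9*(30 - 46/9)))*34)*5 = ((2/(9*(224/9)))*34)*5 = (((2/9)*(9/224))*34)*5 = ((1/112)*34)*5 = (17/56)*5 = 85/56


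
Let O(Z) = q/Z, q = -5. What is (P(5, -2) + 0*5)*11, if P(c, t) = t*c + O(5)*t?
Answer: -88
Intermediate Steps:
O(Z) = -5/Z
P(c, t) = -t + c*t (P(c, t) = t*c + (-5/5)*t = c*t + (-5*⅕)*t = c*t - t = -t + c*t)
(P(5, -2) + 0*5)*11 = (-2*(-1 + 5) + 0*5)*11 = (-2*4 + 0)*11 = (-8 + 0)*11 = -8*11 = -88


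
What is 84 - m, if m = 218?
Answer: -134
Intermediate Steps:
84 - m = 84 - 1*218 = 84 - 218 = -134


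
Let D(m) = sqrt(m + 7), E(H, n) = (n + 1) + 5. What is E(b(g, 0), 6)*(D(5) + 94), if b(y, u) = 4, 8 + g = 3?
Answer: 1128 + 24*sqrt(3) ≈ 1169.6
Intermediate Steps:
g = -5 (g = -8 + 3 = -5)
E(H, n) = 6 + n (E(H, n) = (1 + n) + 5 = 6 + n)
D(m) = sqrt(7 + m)
E(b(g, 0), 6)*(D(5) + 94) = (6 + 6)*(sqrt(7 + 5) + 94) = 12*(sqrt(12) + 94) = 12*(2*sqrt(3) + 94) = 12*(94 + 2*sqrt(3)) = 1128 + 24*sqrt(3)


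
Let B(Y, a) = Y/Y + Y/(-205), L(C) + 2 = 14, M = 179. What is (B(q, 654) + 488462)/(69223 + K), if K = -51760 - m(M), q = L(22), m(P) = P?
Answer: 100134903/3543220 ≈ 28.261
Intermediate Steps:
L(C) = 12 (L(C) = -2 + 14 = 12)
q = 12
K = -51939 (K = -51760 - 1*179 = -51760 - 179 = -51939)
B(Y, a) = 1 - Y/205 (B(Y, a) = 1 + Y*(-1/205) = 1 - Y/205)
(B(q, 654) + 488462)/(69223 + K) = ((1 - 1/205*12) + 488462)/(69223 - 51939) = ((1 - 12/205) + 488462)/17284 = (193/205 + 488462)*(1/17284) = (100134903/205)*(1/17284) = 100134903/3543220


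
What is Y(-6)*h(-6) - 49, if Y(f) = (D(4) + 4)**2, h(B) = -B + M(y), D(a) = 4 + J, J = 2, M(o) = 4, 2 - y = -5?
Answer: 951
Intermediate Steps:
y = 7 (y = 2 - 1*(-5) = 2 + 5 = 7)
D(a) = 6 (D(a) = 4 + 2 = 6)
h(B) = 4 - B (h(B) = -B + 4 = 4 - B)
Y(f) = 100 (Y(f) = (6 + 4)**2 = 10**2 = 100)
Y(-6)*h(-6) - 49 = 100*(4 - 1*(-6)) - 49 = 100*(4 + 6) - 49 = 100*10 - 49 = 1000 - 49 = 951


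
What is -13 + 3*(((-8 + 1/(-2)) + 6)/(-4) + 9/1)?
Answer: 127/8 ≈ 15.875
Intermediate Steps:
-13 + 3*(((-8 + 1/(-2)) + 6)/(-4) + 9/1) = -13 + 3*(((-8 + 1*(-½)) + 6)*(-¼) + 9*1) = -13 + 3*(((-8 - ½) + 6)*(-¼) + 9) = -13 + 3*((-17/2 + 6)*(-¼) + 9) = -13 + 3*(-5/2*(-¼) + 9) = -13 + 3*(5/8 + 9) = -13 + 3*(77/8) = -13 + 231/8 = 127/8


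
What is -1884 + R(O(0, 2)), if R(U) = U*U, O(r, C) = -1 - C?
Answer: -1875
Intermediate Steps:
R(U) = U²
-1884 + R(O(0, 2)) = -1884 + (-1 - 1*2)² = -1884 + (-1 - 2)² = -1884 + (-3)² = -1884 + 9 = -1875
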